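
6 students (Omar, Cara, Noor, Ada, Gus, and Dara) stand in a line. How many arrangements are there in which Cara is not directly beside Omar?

480

Of the 6! = 720 arrangements, those with Cara and Omar adjacent number 2 × 5! = 240 (treat the pair as a block with 2 internal orders).
So 720 − 240 = 480 arrangements keep them apart.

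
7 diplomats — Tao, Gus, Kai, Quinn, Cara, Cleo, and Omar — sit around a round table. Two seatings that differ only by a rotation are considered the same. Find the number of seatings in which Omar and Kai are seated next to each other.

Treat {Omar, Kai} as one unit (2 internal orders) and seat the resulting 6 units around the table: (5)! circular arrangements.
So 2 × (5)! = 2 × 120 = 240.

240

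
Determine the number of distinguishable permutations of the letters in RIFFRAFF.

840

RIFFRAFF has 8 letters with F appearing 4 times and R appearing twice.
So there are 8! / (4!·2!) = 840 distinguishable arrangements.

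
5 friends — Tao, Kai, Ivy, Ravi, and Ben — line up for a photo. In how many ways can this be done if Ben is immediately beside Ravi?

48

Glue Ben and Ravi into one block (2 internal orders), leaving 4 units to arrange in a row.
That gives 2 × 4! = 2 × 24 = 48.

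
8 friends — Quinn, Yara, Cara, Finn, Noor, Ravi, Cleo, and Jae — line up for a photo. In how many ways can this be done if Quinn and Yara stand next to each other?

10080

Place the 6 others and the Quinn-Yara pair as 7 objects in a line; the pair has 2 internal arrangements.
So the count is 2·(7)! = 10080.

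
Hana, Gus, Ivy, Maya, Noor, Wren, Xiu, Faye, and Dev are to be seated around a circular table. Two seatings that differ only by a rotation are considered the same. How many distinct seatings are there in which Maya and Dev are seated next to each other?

Treat {Maya, Dev} as one unit (2 internal orders) and seat the resulting 8 units around the table: (7)! circular arrangements.
So 2 × (7)! = 2 × 5040 = 10080.

10080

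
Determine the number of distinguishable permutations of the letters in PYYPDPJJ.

Letter multiplicities in PYYPDPJJ: D×1, J×2, P×3, Y×2.
So there are 8! / (3!·2!·2!) = 1680 distinguishable arrangements.

1680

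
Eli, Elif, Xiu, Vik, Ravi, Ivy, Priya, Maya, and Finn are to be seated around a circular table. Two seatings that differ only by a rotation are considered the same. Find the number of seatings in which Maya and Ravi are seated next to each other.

10080

Treat {Maya, Ravi} as one unit (2 internal orders) and seat the resulting 8 units around the table: (7)! circular arrangements.
So 2 × (7)! = 2 × 5040 = 10080.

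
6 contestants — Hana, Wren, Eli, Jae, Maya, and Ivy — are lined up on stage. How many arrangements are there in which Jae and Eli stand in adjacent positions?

240

Treat {Jae, Eli} as a single unit. There are 5 units to order, and the pair itself can be ordered 2 ways.
So the count is 2·(5)! = 240.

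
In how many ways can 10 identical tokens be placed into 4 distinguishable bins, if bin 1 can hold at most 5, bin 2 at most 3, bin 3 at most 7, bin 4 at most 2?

By stars and bars, unrestricted non-negative solutions to x_1+…+x_4 = 10 number C(10+3,3) = 286.
Subtract solutions that violate a single cap (substitute x_i' = x_i − (cap_i+1)): x_1 ≥ 6 gives C(7,3) = 35; x_2 ≥ 4 gives C(9,3) = 84; x_3 ≥ 8 gives C(5,3) = 10; x_4 ≥ 3 gives C(10,3) = 120. Together 249.
Add back pairs where two caps are both exceeded: 1 + 0 + 4 + 0 + 20 + 0 = 25.
By inclusion–exclusion the count is 286 − 249 + 25 = 62.

62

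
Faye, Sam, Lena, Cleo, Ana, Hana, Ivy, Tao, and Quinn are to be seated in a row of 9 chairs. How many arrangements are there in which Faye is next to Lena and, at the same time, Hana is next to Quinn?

Treat {Faye,Lena} as one block (2 orders) and {Hana,Quinn} as another (2 orders).
That leaves 7 units to arrange: 2 × 2 × 7! = 4 × 5040 = 20160.

20160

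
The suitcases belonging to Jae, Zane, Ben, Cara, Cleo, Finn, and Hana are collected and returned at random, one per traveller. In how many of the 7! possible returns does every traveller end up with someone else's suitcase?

1854

Let Aᵢ be the assignments in which traveller i gets their own suitcase. We want the size of the complement of A₁∪…∪A_7.
By inclusion–exclusion this is Σ_{j=0}^{7} (−1)^j C(7,j)·(7−j)!.
Computing: 5040 − 5040 + 2520 − 840 + 210 − 42 + 7 − 1 = 1854.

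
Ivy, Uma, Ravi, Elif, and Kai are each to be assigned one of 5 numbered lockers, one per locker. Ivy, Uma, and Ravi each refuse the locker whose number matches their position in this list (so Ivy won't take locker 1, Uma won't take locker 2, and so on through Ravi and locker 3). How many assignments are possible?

Let Aᵢ (for i ∈ {1, 2, 3}) be the placements that put person i in their forbidden locker. Any j of these fix j positions, leaving (5−j)! ways to fill the rest, and there are C(3,j) ways to pick which j.
By inclusion–exclusion, the number of valid placements is Σ_{j=0}^{3} (−1)^j C(3,j)·(5−j)!.
Computing: 120 − 72 + 18 − 2 = 64.

64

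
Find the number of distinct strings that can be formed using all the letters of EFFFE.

10

The 5 letters of EFFFE have repeats: E appearing twice and F appearing 3 times.
Dividing 5! = 120 by 3!·2! = 12 for the repeated letters gives 10.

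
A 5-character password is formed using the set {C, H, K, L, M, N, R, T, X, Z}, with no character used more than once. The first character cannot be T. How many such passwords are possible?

27216

The first character has 10−1 = 9 choices (anything except T).
The remaining 4 characters are filled from the other 9 symbols without repetition: 9 × 8 × 7 × 6 = 3024.
Total: 9 × 3024 = 27216.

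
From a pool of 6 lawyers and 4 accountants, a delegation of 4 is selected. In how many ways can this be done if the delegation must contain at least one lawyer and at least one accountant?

Unrestricted: C(10,4) = 210 ways to pick any 4 of the 10.
Selections missing a whole group: no lawyers → C(4,4) = 1; no accountants → C(6,4) = 15.
Both groups omitted at once is impossible, so 210 − 16 = 194.

194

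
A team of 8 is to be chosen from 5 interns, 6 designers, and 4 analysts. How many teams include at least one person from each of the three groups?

Total 8-person selections from all 15: C(15,8) = 6435.
Selections missing a whole group: no interns → C(10,8) = 45; no designers → C(9,8) = 9; no analysts → C(11,8) = 165.
Add back selections omitting two groups (i.e. drawn from a single group): C(5,8) + C(6,8) + C(4,8) = 0.
By inclusion–exclusion: 6435 − 219 + 0 = 6216.

6216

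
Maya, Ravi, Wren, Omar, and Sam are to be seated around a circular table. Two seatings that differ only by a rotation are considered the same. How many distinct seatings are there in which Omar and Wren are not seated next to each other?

12

Without the restriction there are (4)! = 24 seatings.
Those with Omar next to Wren: fuse the pair into one unit and seat 4 units around a circle — 2·(3)! = 12.
Subtracting, 24 − 12 = 12.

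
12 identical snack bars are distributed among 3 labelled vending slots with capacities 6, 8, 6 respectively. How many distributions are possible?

Ignoring the caps, the number of non-negative solutions to x_1+…+x_3 = 12 is C(14,2) = 91.
Subtract solutions that violate a single cap (substitute x_i' = x_i − (cap_i+1)): x_1 ≥ 7 gives C(7,2) = 21; x_2 ≥ 9 gives C(5,2) = 10; x_3 ≥ 7 gives C(7,2) = 21. Together 52.
No two caps can be exceeded simultaneously, so the pair terms are all 0.
By inclusion–exclusion the count is 91 − 52 + 0 = 39.

39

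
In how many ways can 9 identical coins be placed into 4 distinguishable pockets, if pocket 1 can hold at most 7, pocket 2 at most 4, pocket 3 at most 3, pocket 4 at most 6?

116

Without the upper bounds there are C(12,3) = 220 ways to split 9 among 4 pockets.
Subtract solutions that violate a single cap (substitute x_i' = x_i − (cap_i+1)): x_1 ≥ 8 gives C(4,3) = 4; x_2 ≥ 5 gives C(7,3) = 35; x_3 ≥ 4 gives C(8,3) = 56; x_4 ≥ 7 gives C(5,3) = 10. Together 105.
Add back pairs where two caps are both exceeded: 0 + 0 + 0 + 1 + 0 + 0 = 1.
By inclusion–exclusion the count is 220 − 105 + 1 = 116.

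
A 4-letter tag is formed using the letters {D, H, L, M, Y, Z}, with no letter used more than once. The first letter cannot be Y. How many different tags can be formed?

300

The first letter has 6−1 = 5 choices (anything except Y).
The remaining 3 letters are filled from the other 5 symbols without repetition: 5 × 4 × 3 = 60.
Total: 5 × 60 = 300.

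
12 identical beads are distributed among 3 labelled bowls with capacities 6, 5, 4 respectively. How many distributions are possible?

Ignoring the caps, the number of non-negative solutions to x_1+…+x_3 = 12 is C(14,2) = 91.
Subtract solutions that violate a single cap (substitute x_i' = x_i − (cap_i+1)): x_1 ≥ 7 gives C(7,2) = 21; x_2 ≥ 6 gives C(8,2) = 28; x_3 ≥ 5 gives C(9,2) = 36. Together 85.
Add back pairs where two caps are both exceeded: 0 + 1 + 3 = 4.
By inclusion–exclusion the count is 91 − 85 + 4 = 10.

10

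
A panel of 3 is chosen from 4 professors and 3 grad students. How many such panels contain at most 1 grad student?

Split by how many grad students are chosen (0 through 1).
Sum: C(3,0)·C(4,3) + C(3,1)·C(4,2) = 4 + 18 = 22.

22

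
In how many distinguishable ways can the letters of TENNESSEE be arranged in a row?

The 9 letters of TENNESSEE have repeats: E appearing 4 times, N appearing twice, and S appearing twice.
So there are 9! / (4!·2!·2!) = 3780 distinguishable arrangements.

3780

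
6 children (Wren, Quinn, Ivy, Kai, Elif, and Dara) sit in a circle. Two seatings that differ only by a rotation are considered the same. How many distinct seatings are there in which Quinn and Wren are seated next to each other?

Treat {Quinn, Wren} as one unit (2 internal orders) and seat the resulting 5 units around the table: (4)! circular arrangements.
So 2 × (4)! = 2 × 24 = 48.

48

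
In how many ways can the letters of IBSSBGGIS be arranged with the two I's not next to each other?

Total arrangements of IBSSBGGIS: 9!/(3!·2!·2!·2!) = 7560.
Arrangements with the I's together: treat II as one letter, giving (8)!/(3!·2!·2!) = 1680.
Hence 7560 − 1680 = 5880.

5880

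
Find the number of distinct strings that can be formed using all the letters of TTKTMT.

30

TTKTMT has 6 letters with T appearing 4 times.
Dividing 6! = 720 by 4! = 24 for the repeated letters gives 30.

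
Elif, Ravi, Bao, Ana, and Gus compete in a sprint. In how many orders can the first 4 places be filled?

120

There are 5 choices for 1st place, 4 for 2nd, and so on down to 2 for position 4.
That gives 5 × 4 × 3 × 2 = 120.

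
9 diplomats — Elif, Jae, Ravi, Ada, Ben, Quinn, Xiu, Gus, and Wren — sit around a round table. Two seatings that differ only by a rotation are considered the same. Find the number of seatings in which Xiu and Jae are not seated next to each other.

All circular seatings of 9 people number (8)! = 40320.
Those with Xiu next to Jae: fuse the pair into one unit and seat 8 units around a circle — 2·(7)! = 10080.
Subtracting, 40320 − 10080 = 30240.

30240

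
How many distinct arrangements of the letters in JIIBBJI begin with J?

With the first slot taken by J, it remains to arrange the other 6 letters (IIBBJI).
Those 6 letters have B appearing twice and I appearing 3 times, giving (6)!/(3!·2!) = 60.

60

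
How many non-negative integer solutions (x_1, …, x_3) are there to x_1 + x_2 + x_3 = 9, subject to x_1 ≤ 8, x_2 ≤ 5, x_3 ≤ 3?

23

By stars and bars, unrestricted non-negative solutions to x_1+…+x_3 = 9 number C(9+2,2) = 55.
Subtract solutions that violate a single cap (substitute x_i' = x_i − (cap_i+1)): x_1 ≥ 9 gives C(2,2) = 1; x_2 ≥ 6 gives C(5,2) = 10; x_3 ≥ 4 gives C(7,2) = 21. Together 32.
No two caps can be exceeded simultaneously, so the pair terms are all 0.
By inclusion–exclusion the count is 55 − 32 + 0 = 23.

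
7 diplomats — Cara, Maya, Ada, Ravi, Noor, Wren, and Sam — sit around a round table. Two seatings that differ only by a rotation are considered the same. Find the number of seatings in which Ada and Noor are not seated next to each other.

All circular seatings of 7 people number (6)! = 720.
Seatings with Ada beside Noor: treat them as a block with 2 internal orders, giving 2 × (5)! = 240.
Subtracting, 720 − 240 = 480.

480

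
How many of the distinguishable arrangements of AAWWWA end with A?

Fix A in the last position and arrange the remaining 5 letters.
Those 5 letters have A appearing twice and W appearing 3 times, giving (5)!/(3!·2!) = 10.

10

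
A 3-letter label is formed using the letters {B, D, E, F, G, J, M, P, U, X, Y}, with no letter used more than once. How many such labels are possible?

This is a permutation of 3 out of 11: P(11,3) = 11!/8!.
That product is 11 × 10 × 9 = 990.

990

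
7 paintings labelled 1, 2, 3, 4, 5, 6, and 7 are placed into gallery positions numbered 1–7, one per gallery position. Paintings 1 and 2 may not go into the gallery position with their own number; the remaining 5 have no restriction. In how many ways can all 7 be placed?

3720

Let Aᵢ (for i ∈ {1, 2}) be the placements that put painting i in its forbidden gallery position. Any j of these fix j positions, leaving (7−j)! ways to fill the rest, and there are C(2,j) ways to pick which j.
By inclusion–exclusion, the number of valid placements is Σ_{j=0}^{2} (−1)^j C(2,j)·(7−j)!.
Computing: 5040 − 1440 + 120 = 3720.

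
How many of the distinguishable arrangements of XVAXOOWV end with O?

1260

Fix O in the last position and arrange the remaining 7 letters.
Those 7 letters have V appearing twice and X appearing twice, giving (7)!/(2!·2!) = 1260.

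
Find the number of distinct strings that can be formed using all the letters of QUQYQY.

60

QUQYQY has 6 letters with Q appearing 3 times and Y appearing twice.
The number of distinct arrangements is 6!/(3!·2!) = 720/12 = 60.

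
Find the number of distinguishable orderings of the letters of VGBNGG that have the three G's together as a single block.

24

Treat the 3 copies of G as a single block. The multiset to arrange is then {GGG, B, N, V}, 4 items in all.
All 4 items are distinct, so there are (4)! = 24 arrangements.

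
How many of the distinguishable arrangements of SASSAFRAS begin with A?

840

Fix A in the first position and arrange the remaining 8 letters.
Those 8 letters have A appearing twice and S appearing 4 times, giving (8)!/(4!·2!) = 840.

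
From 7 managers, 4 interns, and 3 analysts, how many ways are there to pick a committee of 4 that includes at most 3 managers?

966

Split by how many managers are chosen (0 through 3).
Sum: C(7,0)·C(7,4) + C(7,1)·C(7,3) + C(7,2)·C(7,2) + C(7,3)·C(7,1) = 35 + 245 + 441 + 245 = 966.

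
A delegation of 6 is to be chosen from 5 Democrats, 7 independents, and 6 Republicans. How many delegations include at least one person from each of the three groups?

15470

With no constraint there are C(18,6) = 18564 possible selections.
Subtract selections that omit an entire group: no Democrats → C(13,6) = 1716; no independents → C(11,6) = 462; no Republicans → C(12,6) = 924.
Add back selections omitting two groups (i.e. drawn from a single group): C(5,6) + C(7,6) + C(6,6) = 8.
By inclusion–exclusion: 18564 − 3102 + 8 = 15470.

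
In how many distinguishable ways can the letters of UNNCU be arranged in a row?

30

Letter multiplicities in UNNCU: C×1, N×2, U×2.
The number of distinct arrangements is 5!/(2!·2!) = 120/4 = 30.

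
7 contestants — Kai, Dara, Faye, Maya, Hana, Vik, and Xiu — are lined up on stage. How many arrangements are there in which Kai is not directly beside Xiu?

3600

There are 7! = 5040 arrangements in all. If Kai and Xiu are adjacent, merging them into one block gives 2·(6)! = 1440 arrangements.
Complementary counting: 5040 − 1440 = 3600.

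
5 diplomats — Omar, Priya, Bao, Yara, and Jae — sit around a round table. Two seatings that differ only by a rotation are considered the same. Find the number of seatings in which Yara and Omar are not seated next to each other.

12

All circular seatings of 5 people number (4)! = 24.
Those with Yara next to Omar: fuse the pair into one unit and seat 4 units around a circle — 2·(3)! = 12.
Subtracting, 24 − 12 = 12.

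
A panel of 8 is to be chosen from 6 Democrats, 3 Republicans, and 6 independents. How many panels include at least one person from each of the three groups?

5922

Total 8-person selections from all 15: C(15,8) = 6435.
Subtract selections that omit an entire group: no Democrats → C(9,8) = 9; no Republicans → C(12,8) = 495; no independents → C(9,8) = 9.
Add back selections omitting two groups (i.e. drawn from a single group): C(6,8) + C(3,8) + C(6,8) = 0.
By inclusion–exclusion: 6435 − 513 + 0 = 5922.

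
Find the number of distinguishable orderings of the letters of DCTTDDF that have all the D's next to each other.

60

Treat the 3 copies of D as a single block. The multiset to arrange is then {DDD, C, F, T, T}, 5 items in all.
That gives (5)!/(2!) = 60 arrangements.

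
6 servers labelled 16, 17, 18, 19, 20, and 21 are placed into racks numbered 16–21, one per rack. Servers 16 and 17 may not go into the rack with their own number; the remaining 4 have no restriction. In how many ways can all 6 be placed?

Let Aᵢ (for i ∈ {16, 17}) be the placements that put server i in its forbidden rack. Any j of these fix j positions, leaving (6−j)! ways to fill the rest, and there are C(2,j) ways to pick which j.
By inclusion–exclusion, the number of valid placements is Σ_{j=0}^{2} (−1)^j C(2,j)·(6−j)!.
Computing: 720 − 240 + 24 = 504.

504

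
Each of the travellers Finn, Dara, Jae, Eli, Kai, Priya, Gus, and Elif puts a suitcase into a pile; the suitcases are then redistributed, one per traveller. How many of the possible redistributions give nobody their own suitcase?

Count assignments avoiding every fixed point. For any j of the 8 travellers fixed to their own suitcase, the other 8−j can be arranged in (8−j)! ways.
By inclusion–exclusion this is Σ_{j=0}^{8} (−1)^j C(8,j)·(8−j)!.
Computing: 40320 − 40320 + 20160 − 6720 + 1680 − 336 + 56 − 8 + 1 = 14833.

14833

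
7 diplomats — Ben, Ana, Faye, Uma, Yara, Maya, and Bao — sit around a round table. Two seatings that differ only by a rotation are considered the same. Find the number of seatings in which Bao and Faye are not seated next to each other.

All circular seatings of 7 people number (6)! = 720.
Seatings with Bao beside Faye: treat them as a block with 2 internal orders, giving 2 × (5)! = 240.
Subtracting, 720 − 240 = 480.

480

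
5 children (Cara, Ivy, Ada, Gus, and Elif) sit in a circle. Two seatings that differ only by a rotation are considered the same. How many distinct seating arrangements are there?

24

Fix one person's seat to break rotational symmetry; the remaining 4 people can be arranged in (4)! = 24 ways.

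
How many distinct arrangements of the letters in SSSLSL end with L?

5

Fix L in the last position and arrange the remaining 5 letters.
Those 5 letters have S appearing 4 times, giving (5)!/(4!) = 5.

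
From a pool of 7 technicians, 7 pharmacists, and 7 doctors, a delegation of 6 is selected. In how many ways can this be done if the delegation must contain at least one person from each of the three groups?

Unrestricted: C(21,6) = 54264 ways to pick any 6 of the 21.
Subtract selections that omit an entire group: no technicians → C(14,6) = 3003; no pharmacists → C(14,6) = 3003; no doctors → C(14,6) = 3003.
Add back selections omitting two groups (i.e. drawn from a single group): C(7,6) + C(7,6) + C(7,6) = 21.
By inclusion–exclusion: 54264 − 9009 + 21 = 45276.

45276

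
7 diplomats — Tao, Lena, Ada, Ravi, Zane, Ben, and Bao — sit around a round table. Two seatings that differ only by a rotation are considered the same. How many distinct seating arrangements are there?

720

Fix one person's seat to break rotational symmetry; the remaining 6 people can be arranged in (6)! = 720 ways.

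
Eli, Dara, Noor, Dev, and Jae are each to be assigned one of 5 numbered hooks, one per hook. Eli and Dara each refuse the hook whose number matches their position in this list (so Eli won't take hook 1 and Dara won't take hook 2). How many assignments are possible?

78

Let Aᵢ (for i ∈ {1, 2}) be the placements that put person i in their forbidden hook. Any j of these fix j positions, leaving (5−j)! ways to fill the rest, and there are C(2,j) ways to pick which j.
By inclusion–exclusion, the number of valid placements is Σ_{j=0}^{2} (−1)^j C(2,j)·(5−j)!.
Computing: 120 − 48 + 6 = 78.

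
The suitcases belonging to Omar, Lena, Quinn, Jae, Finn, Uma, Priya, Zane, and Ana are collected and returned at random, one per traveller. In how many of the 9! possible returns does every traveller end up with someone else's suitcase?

133496

Count assignments avoiding every fixed point. For any j of the 9 travellers fixed to their own suitcase, the other 9−j can be arranged in (9−j)! ways.
By inclusion–exclusion this is Σ_{j=0}^{9} (−1)^j C(9,j)·(9−j)!.
Computing: 362880 − 362880 + 181440 − 60480 + 15120 − 3024 + 504 − 72 + 9 − 1 = 133496.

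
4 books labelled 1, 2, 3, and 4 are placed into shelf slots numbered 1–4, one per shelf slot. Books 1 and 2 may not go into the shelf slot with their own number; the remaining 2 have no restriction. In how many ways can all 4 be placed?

Let Aᵢ (for i ∈ {1, 2}) be the placements that put book i in its forbidden shelf slot. Any j of these fix j positions, leaving (4−j)! ways to fill the rest, and there are C(2,j) ways to pick which j.
By inclusion–exclusion, the number of valid placements is Σ_{j=0}^{2} (−1)^j C(2,j)·(4−j)!.
Computing: 24 − 12 + 2 = 14.

14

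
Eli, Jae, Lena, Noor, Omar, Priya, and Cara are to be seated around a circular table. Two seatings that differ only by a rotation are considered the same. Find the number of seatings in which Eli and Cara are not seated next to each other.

480

All circular seatings of 7 people number (6)! = 720.
Seatings with Eli beside Cara: treat them as a block with 2 internal orders, giving 2 × (5)! = 240.
Subtracting, 720 − 240 = 480.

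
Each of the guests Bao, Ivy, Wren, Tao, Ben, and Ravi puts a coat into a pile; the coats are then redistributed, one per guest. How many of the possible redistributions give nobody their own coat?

Let Aᵢ be the assignments in which guest i gets their own coat. We want the size of the complement of A₁∪…∪A_6.
By inclusion–exclusion this is Σ_{j=0}^{6} (−1)^j C(6,j)·(6−j)!.
Computing: 720 − 720 + 360 − 120 + 30 − 6 + 1 = 265.

265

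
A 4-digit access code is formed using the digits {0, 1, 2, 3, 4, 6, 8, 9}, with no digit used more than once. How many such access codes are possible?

1680

Choose and order 4 of the 8 symbols: the first digit has 8 options, the next 7, then 6, 5.
8 × 7 × 6 × 5 = 1680.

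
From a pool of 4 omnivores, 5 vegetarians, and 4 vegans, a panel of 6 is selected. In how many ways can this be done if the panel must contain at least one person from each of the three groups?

Unrestricted: C(13,6) = 1716 ways to pick any 6 of the 13.
Subtract selections that omit an entire group: no omnivores → C(9,6) = 84; no vegetarians → C(8,6) = 28; no vegans → C(9,6) = 84.
Add back selections omitting two groups (i.e. drawn from a single group): C(4,6) + C(5,6) + C(4,6) = 0.
By inclusion–exclusion: 1716 − 196 + 0 = 1520.

1520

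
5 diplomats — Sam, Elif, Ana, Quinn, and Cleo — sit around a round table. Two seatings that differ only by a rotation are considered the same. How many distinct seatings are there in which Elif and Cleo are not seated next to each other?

All circular seatings of 5 people number (4)! = 24.
Seatings with Elif beside Cleo: treat them as a block with 2 internal orders, giving 2 × (3)! = 12.
Subtracting, 24 − 12 = 12.

12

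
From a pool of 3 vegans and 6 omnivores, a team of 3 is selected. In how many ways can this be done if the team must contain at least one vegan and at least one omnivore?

63

Unrestricted: C(9,3) = 84 ways to pick any 3 of the 9.
Subtract selections that omit an entire group: no vegans → C(6,3) = 20; no omnivores → C(3,3) = 1.
Both groups omitted at once is impossible, so 84 − 21 = 63.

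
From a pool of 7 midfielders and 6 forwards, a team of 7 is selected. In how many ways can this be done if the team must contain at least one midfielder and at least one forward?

1715

With no constraint there are C(13,7) = 1716 possible selections.
Subtract selections that omit an entire group: no midfielders → C(6,7) = 0; no forwards → C(7,7) = 1.
Both groups omitted at once is impossible, so 1716 − 1 = 1715.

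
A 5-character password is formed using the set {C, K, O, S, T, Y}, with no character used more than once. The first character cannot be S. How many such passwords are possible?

600

The first character has 6−1 = 5 choices (anything except S).
The remaining 4 characters are filled from the other 5 symbols without repetition: 5 × 4 × 3 × 2 = 120.
Total: 5 × 120 = 600.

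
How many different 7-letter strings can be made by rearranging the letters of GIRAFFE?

2520

GIRAFFE has 7 letters with F appearing twice.
So there are 7! / (2!) = 2520 distinguishable arrangements.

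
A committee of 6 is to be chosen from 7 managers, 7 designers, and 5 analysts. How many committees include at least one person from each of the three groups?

22295

Total 6-person selections from all 19: C(19,6) = 27132.
Subtract selections that omit an entire group: no managers → C(12,6) = 924; no designers → C(12,6) = 924; no analysts → C(14,6) = 3003.
Add back selections omitting two groups (i.e. drawn from a single group): C(7,6) + C(7,6) + C(5,6) = 14.
By inclusion–exclusion: 27132 − 4851 + 14 = 22295.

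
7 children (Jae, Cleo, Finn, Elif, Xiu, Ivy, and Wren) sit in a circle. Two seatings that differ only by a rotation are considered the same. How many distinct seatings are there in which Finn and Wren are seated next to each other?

240

Glue Finn and Wren into a block (2 internal orders). Seating 6 units around a circle gives (5)! arrangements.
So 2 × (5)! = 2 × 120 = 240.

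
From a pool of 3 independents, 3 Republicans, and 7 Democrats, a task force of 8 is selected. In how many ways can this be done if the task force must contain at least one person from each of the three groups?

1197

Total 8-person selections from all 13: C(13,8) = 1287.
Subtract selections that omit an entire group: no independents → C(10,8) = 45; no Republicans → C(10,8) = 45; no Democrats → C(6,8) = 0.
Add back selections omitting two groups (i.e. drawn from a single group): C(3,8) + C(3,8) + C(7,8) = 0.
By inclusion–exclusion: 1287 − 90 + 0 = 1197.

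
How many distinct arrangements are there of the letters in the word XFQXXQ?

60

Letter multiplicities in XFQXXQ: F×1, Q×2, X×3.
So there are 6! / (3!·2!) = 60 distinguishable arrangements.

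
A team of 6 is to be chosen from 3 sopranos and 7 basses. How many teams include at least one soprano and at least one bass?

Total 6-person selections from all 10: C(10,6) = 210.
Subtract selections that omit an entire group: no sopranos → C(7,6) = 7; no basses → C(3,6) = 0.
Both groups omitted at once is impossible, so 210 − 7 = 203.

203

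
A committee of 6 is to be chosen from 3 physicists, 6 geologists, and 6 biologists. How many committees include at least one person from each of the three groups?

3915

Unrestricted: C(15,6) = 5005 ways to pick any 6 of the 15.
Subtract selections that omit an entire group: no physicists → C(12,6) = 924; no geologists → C(9,6) = 84; no biologists → C(9,6) = 84.
Add back selections omitting two groups (i.e. drawn from a single group): C(3,6) + C(6,6) + C(6,6) = 2.
By inclusion–exclusion: 5005 − 1092 + 2 = 3915.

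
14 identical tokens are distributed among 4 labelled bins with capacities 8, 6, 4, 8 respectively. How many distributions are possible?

240

By stars and bars, unrestricted non-negative solutions to x_1+…+x_4 = 14 number C(14+3,3) = 680.
Subtract solutions that violate a single cap (substitute x_i' = x_i − (cap_i+1)): x_1 ≥ 9 gives C(8,3) = 56; x_2 ≥ 7 gives C(10,3) = 120; x_3 ≥ 5 gives C(12,3) = 220; x_4 ≥ 9 gives C(8,3) = 56. Together 452.
Add back pairs where two caps are both exceeded: 0 + 1 + 0 + 10 + 0 + 1 = 12.
By inclusion–exclusion the count is 680 − 452 + 12 = 240.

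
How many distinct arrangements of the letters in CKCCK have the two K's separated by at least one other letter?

There are 5!/(3!·2!) = 10 arrangements of CKCCK in total.
If the two K's are adjacent, glue them into one block, leaving 4 items to arrange: (4)!/(3!) = 4 ways.
Subtracting, 10 − 4 = 6 arrangements keep the K's apart.

6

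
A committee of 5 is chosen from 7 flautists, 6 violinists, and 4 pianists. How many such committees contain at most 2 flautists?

Split by how many flautists are chosen (0 through 2).
Sum: C(7,0)·C(10,5) + C(7,1)·C(10,4) + C(7,2)·C(10,3) = 252 + 1470 + 2520 = 4242.

4242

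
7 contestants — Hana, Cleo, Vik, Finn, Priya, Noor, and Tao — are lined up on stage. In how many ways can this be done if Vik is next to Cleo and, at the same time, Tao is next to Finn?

480

Treat {Vik,Cleo} as one block (2 orders) and {Tao,Finn} as another (2 orders).
That leaves 5 units to arrange: 2 × 2 × 5! = 4 × 120 = 480.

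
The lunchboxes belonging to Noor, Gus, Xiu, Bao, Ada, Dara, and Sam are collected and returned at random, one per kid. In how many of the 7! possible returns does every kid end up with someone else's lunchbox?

1854

This is the derangement count D_7: permutations of 7 items with no fixed point.
By inclusion–exclusion this is Σ_{j=0}^{7} (−1)^j C(7,j)·(7−j)!.
Computing: 5040 − 5040 + 2520 − 840 + 210 − 42 + 7 − 1 = 1854.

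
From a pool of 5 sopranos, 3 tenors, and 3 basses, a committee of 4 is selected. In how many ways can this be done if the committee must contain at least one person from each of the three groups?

With no constraint there are C(11,4) = 330 possible selections.
Subtract selections that omit an entire group: no sopranos → C(6,4) = 15; no tenors → C(8,4) = 70; no basses → C(8,4) = 70.
Add back selections omitting two groups (i.e. drawn from a single group): C(5,4) + C(3,4) + C(3,4) = 5.
By inclusion–exclusion: 330 − 155 + 5 = 180.

180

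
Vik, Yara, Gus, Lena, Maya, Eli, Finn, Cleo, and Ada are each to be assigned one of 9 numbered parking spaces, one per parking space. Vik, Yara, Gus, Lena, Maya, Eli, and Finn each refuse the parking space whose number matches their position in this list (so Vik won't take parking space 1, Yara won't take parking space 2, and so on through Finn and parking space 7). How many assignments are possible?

Let Aᵢ (for 1 ≤ i ≤ 7) be the placements that put person i in their forbidden parking space. Any j of these fix j positions, leaving (9−j)! ways to fill the rest, and there are C(7,j) ways to pick which j.
By inclusion–exclusion, the number of valid placements is Σ_{j=0}^{7} (−1)^j C(7,j)·(9−j)!.
Computing: 362880 − 282240 + 105840 − 25200 + 4200 − 504 + 42 − 2 = 165016.

165016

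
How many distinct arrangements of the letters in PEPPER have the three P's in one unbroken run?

12

Treat the 3 copies of P as a single block. The multiset to arrange is then {PPP, E, E, R}, 4 items in all.
That gives (4)!/(2!) = 12 arrangements.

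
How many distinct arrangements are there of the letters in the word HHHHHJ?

6

The 6 letters of HHHHHJ have repeats: H appearing 5 times.
The number of distinct arrangements is 6!/(5!) = 720/120 = 6.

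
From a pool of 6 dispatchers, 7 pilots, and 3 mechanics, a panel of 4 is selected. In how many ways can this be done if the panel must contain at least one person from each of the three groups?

Total 4-person selections from all 16: C(16,4) = 1820.
Selections missing a whole group: no dispatchers → C(10,4) = 210; no pilots → C(9,4) = 126; no mechanics → C(13,4) = 715.
Add back selections omitting two groups (i.e. drawn from a single group): C(6,4) + C(7,4) + C(3,4) = 50.
By inclusion–exclusion: 1820 − 1051 + 50 = 819.

819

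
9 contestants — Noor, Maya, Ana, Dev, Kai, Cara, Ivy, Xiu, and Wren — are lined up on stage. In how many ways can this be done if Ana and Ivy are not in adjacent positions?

There are 9! = 362880 arrangements in all. If Ana and Ivy are adjacent, merging them into one block gives 2·(8)! = 80640 arrangements.
Complementary counting: 362880 − 80640 = 282240.

282240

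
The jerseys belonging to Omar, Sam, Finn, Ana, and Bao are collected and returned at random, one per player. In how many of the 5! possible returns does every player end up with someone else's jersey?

Count assignments avoiding every fixed point. For any j of the 5 players fixed to their old jersey, the other 5−j can be arranged in (5−j)! ways.
By inclusion–exclusion this is Σ_{j=0}^{5} (−1)^j C(5,j)·(5−j)!.
Computing: 120 − 120 + 60 − 20 + 5 − 1 = 44.

44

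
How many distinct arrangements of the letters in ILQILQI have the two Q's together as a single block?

60

Treat the 2 copies of Q as a single block. The multiset to arrange is then {QQ, I, I, I, L, L}, 6 items in all.
That gives (6)!/(3!·2!) = 60 arrangements.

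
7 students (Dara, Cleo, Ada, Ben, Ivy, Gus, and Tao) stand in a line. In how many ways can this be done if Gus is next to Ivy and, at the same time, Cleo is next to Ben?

Treat {Gus,Ivy} as one block (2 orders) and {Cleo,Ben} as another (2 orders).
That leaves 5 units to arrange: 2 × 2 × 5! = 4 × 120 = 480.

480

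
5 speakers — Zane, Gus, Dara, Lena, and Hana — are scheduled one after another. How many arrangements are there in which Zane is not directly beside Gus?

There are 5! = 120 arrangements in all. If Zane and Gus are adjacent, merging them into one block gives 2·(4)! = 48 arrangements.
Complementary counting: 120 − 48 = 72.

72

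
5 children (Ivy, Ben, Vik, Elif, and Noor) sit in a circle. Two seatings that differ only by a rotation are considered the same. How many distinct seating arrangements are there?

Seat Ivy anywhere (absorbing the rotational symmetry), then permute the other 4: (4)! = 24.

24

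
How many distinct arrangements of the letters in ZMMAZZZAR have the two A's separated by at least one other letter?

Total arrangements of ZMMAZZZAR: 9!/(4!·2!·2!) = 3780.
Arrangements with the A's together: treat AA as one letter, giving (8)!/(4!·2!) = 840.
Subtracting, 3780 − 840 = 2940 arrangements keep the A's apart.

2940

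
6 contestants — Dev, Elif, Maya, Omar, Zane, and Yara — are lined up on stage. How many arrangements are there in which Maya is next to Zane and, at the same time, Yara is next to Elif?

96

Treat {Maya,Zane} as one block (2 orders) and {Yara,Elif} as another (2 orders).
That leaves 4 units to arrange: 2 × 2 × 4! = 4 × 24 = 96.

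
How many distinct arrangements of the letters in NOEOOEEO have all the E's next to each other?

Treat the 3 copies of E as a single block. The multiset to arrange is then {EEE, N, O, O, O, O}, 6 items in all.
That gives (6)!/(4!) = 30 arrangements.

30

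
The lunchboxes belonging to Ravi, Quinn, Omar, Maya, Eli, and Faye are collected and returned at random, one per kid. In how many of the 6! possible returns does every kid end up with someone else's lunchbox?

265

This is the derangement count D_6: permutations of 6 items with no fixed point.
By inclusion–exclusion this is Σ_{j=0}^{6} (−1)^j C(6,j)·(6−j)!.
Computing: 720 − 720 + 360 − 120 + 30 − 6 + 1 = 265.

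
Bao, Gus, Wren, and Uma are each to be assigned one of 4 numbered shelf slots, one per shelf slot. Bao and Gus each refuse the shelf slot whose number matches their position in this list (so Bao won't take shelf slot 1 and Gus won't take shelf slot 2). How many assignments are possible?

Let Aᵢ (for i ∈ {1, 2}) be the placements that put person i in their forbidden shelf slot. Any j of these fix j positions, leaving (4−j)! ways to fill the rest, and there are C(2,j) ways to pick which j.
By inclusion–exclusion, the number of valid placements is Σ_{j=0}^{2} (−1)^j C(2,j)·(4−j)!.
Computing: 24 − 12 + 2 = 14.

14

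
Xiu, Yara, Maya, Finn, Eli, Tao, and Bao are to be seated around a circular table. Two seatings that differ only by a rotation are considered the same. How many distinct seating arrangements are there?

Around a circle, 7 distinct people have 7!/7 = (6)! = 720 rotationally distinct seatings.

720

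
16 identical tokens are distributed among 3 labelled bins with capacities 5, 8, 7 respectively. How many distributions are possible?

15

Ignoring the caps, the number of non-negative solutions to x_1+…+x_3 = 16 is C(18,2) = 153.
Subtract solutions that violate a single cap (substitute x_i' = x_i − (cap_i+1)): x_1 ≥ 6 gives C(12,2) = 66; x_2 ≥ 9 gives C(9,2) = 36; x_3 ≥ 8 gives C(10,2) = 45. Together 147.
Add back pairs where two caps are both exceeded: 3 + 6 + 0 = 9.
By inclusion–exclusion the count is 153 − 147 + 9 = 15.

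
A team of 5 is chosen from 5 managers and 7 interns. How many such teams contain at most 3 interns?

596

Split by how many interns are chosen (0 through 3).
Sum: C(7,0)·C(5,5) + C(7,1)·C(5,4) + C(7,2)·C(5,3) + C(7,3)·C(5,2) = 1 + 35 + 210 + 350 = 596.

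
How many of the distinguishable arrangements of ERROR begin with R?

12

Fix R in the first position and arrange the remaining 4 letters.
Those 4 letters have R appearing twice, giving (4)!/(2!) = 12.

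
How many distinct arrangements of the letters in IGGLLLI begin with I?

With the first slot taken by I, it remains to arrange the other 6 letters (GGLLLI).
Those 6 letters have G appearing twice and L appearing 3 times, giving (6)!/(3!·2!) = 60.

60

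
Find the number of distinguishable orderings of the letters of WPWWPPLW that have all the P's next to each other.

30

Treat the 3 copies of P as a single block. The multiset to arrange is then {PPP, L, W, W, W, W}, 6 items in all.
That gives (6)!/(4!) = 30 arrangements.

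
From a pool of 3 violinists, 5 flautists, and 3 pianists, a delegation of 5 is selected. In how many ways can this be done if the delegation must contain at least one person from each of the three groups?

345

With no constraint there are C(11,5) = 462 possible selections.
Subtract selections that omit an entire group: no violinists → C(8,5) = 56; no flautists → C(6,5) = 6; no pianists → C(8,5) = 56.
Add back selections omitting two groups (i.e. drawn from a single group): C(3,5) + C(5,5) + C(3,5) = 1.
By inclusion–exclusion: 462 − 118 + 1 = 345.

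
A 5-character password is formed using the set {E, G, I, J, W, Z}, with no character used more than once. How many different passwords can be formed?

With no repetition, fill the 5 characters in order: 6 choices, then 5, down to 2.
That product is 6 × 5 × 4 × 3 × 2 = 720.

720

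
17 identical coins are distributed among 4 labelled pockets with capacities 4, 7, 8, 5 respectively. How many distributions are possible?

106

Without the upper bounds there are C(20,3) = 1140 ways to split 17 among 4 pockets.
Subtract solutions that violate a single cap (substitute x_i' = x_i − (cap_i+1)): x_1 ≥ 5 gives C(15,3) = 455; x_2 ≥ 8 gives C(12,3) = 220; x_3 ≥ 9 gives C(11,3) = 165; x_4 ≥ 6 gives C(14,3) = 364. Together 1204.
Add back pairs where two caps are both exceeded: 35 + 20 + 84 + 1 + 20 + 10 = 170.
By inclusion–exclusion the count is 1140 − 1204 + 170 = 106.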